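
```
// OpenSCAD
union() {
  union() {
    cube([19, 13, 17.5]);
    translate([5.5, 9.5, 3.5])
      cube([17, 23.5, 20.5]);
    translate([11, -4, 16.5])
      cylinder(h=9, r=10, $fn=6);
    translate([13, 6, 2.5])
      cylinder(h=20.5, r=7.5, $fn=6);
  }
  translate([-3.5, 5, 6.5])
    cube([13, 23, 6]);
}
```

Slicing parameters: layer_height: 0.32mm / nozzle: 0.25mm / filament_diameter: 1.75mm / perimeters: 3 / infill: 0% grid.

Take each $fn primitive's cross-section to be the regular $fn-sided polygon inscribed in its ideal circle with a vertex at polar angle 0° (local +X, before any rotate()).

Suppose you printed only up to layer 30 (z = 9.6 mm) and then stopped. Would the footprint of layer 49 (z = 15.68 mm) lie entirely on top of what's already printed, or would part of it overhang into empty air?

entirely on top

Compare the two slices. At z = 9.6: the 19×13 cube contributes its full rectangle (area 247.00 mm²); the cube at (5.5, 9.5) (footprint 17×23.5) is included at this height (area 399.50 mm²); the cylinder at (11, -4) does not reach this height (z outside [16.5, 25.5]); the r=7.5 cylinder at (13, 6) contributes a regular 6-gon of circumradius 7.5 (area = (6/2)·7.500²·sin(360°/6) = 146.14 mm²); Merging all regions: the regions partially overlap — summed areas 792.64 mm² minus the doubly-counted overlap 185.64 mm² gives 607.00 mm² — area = 607.00 mm²; the 13×23 cube at (-3.5, 5) contributes its full rectangle (area 299.00 mm²); Taking the union: the regions partially overlap — summed areas 906.00 mm² minus the doubly-counted overlap 136.00 mm² gives 770.00 mm² — area = 770.00 mm². At z = 15.68: the cube (footprint 19×13) is included at this height (area 247.00 mm²); the cube at (5.5, 9.5) is present — its section is the full 17×23.5 rectangle (area 399.50 mm²); the cylinder at (11, -4) is absent (z outside [16.5, 25.5]); the r=7.5 cylinder at (13, 6) contributes a regular 6-gon of circumradius 7.5 (area = (6/2)·7.500²·sin(360°/6) = 146.14 mm²); Merging all regions: the regions partially overlap — summed areas 792.64 mm² minus the doubly-counted overlap 185.64 mm² gives 607.00 mm² — area = 607.00 mm²; the cube at (-3.5, 5) does not reach this height (z outside [6.5, 12.5]); Taking the union: only the result so far is present, so the union is just that shape — area = 607.00 mm². Checking containment: the cross-section at z = 15.68 is a subset of the cross-section at z = 9.6.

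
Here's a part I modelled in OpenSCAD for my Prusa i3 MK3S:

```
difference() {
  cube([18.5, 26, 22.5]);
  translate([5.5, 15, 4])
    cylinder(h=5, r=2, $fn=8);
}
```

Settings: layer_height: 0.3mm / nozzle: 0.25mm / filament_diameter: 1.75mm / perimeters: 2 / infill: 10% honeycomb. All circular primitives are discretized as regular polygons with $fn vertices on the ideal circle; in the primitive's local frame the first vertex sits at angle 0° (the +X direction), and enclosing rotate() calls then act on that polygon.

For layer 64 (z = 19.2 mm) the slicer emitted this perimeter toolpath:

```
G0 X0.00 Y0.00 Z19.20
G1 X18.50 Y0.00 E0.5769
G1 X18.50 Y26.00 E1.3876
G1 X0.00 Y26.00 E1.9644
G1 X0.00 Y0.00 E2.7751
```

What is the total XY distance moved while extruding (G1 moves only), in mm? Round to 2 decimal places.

89.00 mm

Sum the Euclidean lengths of each G1 segment: total = 89.00 mm.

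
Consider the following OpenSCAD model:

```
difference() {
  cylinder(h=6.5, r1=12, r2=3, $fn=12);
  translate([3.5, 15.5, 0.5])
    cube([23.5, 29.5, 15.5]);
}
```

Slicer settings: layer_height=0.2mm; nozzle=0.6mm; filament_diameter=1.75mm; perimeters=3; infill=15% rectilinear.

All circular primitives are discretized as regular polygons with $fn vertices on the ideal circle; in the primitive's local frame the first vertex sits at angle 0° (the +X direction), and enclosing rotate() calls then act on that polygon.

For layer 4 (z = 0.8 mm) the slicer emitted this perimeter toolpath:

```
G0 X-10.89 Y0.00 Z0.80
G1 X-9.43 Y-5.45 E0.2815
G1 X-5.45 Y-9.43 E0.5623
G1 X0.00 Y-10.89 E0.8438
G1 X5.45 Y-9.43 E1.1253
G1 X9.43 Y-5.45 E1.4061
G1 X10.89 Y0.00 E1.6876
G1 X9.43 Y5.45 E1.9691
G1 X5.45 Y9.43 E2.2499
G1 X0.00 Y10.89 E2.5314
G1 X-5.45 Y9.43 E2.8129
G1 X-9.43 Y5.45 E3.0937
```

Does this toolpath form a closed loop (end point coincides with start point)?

no

Start point (G0): (-10.89, 0.00). End point (last G1): the path does not return to the start — open.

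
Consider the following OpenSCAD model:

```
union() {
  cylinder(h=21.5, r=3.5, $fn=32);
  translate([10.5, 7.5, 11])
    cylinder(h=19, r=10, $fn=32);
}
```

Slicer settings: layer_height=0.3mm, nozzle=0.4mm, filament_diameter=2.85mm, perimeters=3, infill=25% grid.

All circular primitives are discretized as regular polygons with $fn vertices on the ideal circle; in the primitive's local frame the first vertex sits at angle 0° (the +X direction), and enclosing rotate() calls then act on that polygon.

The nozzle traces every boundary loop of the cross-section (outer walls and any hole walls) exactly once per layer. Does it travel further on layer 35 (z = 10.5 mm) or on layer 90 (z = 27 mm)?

layer 90 (z = 27 mm)

Layer 35 (z = 10.5): the r=3.5 cylinder contributes a regular 32-gon of circumradius 3.5 (perimeter = 2·32·3.500·sin(180°/32) = 21.96 mm); the cylinder at (10.5, 7.5) is absent (z outside [11, 30]); Merging all regions: only the r=3.5 cylinder is present, so the union is just that shape — boundary = 21.96 mm. So its perimeter = 21.96 mm. Layer 90 (z = 27): the cylinder is not intersected at this z (z outside [0, 21.5]); the cylinder at (10.5, 7.5): section is a regular 32-gon, circumradius r=10 (perimeter = 2·32·10.000·sin(180°/32) = 62.73 mm); Combining (union): only the r=10 cylinder at (10.5, 7.5) is present, so the union is just that shape — boundary = 62.73 mm. So its perimeter = 62.73 mm. Layer 90 is larger (62.73 vs 21.96 mm).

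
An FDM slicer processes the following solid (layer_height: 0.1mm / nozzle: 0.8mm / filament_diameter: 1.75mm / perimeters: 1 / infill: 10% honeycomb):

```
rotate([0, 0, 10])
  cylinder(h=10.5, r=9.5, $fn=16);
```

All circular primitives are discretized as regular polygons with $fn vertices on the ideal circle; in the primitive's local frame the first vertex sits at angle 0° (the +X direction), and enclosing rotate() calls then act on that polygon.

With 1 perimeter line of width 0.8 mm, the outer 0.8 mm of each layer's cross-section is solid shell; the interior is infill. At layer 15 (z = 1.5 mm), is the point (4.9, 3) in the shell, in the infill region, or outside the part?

infill

At z = 1.5 mm: the r=9.5 cylinder gives a regular 16-gon of circumradius 9.5 (constant along its height); (whole slice rotated 10° about Z — lengths, areas and connectivity unchanged). Overall, the cross-section is a single solid region. Undo the 10° rotation: the query point maps to (5.347, 2.104) in the un-rotated model frame. The nearest boundary edge runs (9.50, 0.00)→(8.78, 3.64); distance from the point to it = 3.66 mm. The point is inside the cross-section and 3.66 mm from the nearest boundary — more than the 0.8 mm shell width (1 × 0.8), so it's in the infill interior.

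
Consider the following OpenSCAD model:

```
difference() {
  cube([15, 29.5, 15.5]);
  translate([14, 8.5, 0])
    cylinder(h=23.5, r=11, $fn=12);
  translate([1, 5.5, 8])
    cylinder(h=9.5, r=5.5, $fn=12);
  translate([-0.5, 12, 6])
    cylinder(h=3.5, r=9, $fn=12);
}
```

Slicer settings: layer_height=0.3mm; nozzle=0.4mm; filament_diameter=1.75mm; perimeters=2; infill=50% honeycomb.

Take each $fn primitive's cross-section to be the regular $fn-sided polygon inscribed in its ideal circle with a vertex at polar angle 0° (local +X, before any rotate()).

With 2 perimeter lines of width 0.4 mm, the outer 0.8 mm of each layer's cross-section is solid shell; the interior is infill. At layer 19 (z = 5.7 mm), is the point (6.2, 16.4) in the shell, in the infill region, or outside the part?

shell

At z = 5.7 mm: the 15×29.5 cube contributes its full rectangle; the cylinder at (14, 8.5): section is a regular 12-gon, circumradius r=11; the cylinder at (1, 5.5) is absent (z outside [8, 17.5]); the cylinder at (-0.5, 12) does not reach this height (z outside [6, 9.5]); After the difference (first − rest): starting from the 15×29.5 cube, the r=11 cylinder at (14, 8.5) partially overlaps it — only the 190.64 mm² overlap (of its 363.00 mm²) is removed, clipping the outline — 1 connected region. Overall, the cross-section is a single solid region. The nearest boundary edge runs (8.50, 18.03)→(4.47, 14.00); distance from the point to it = 0.48 mm. The point is inside the cross-section, 0.48 mm from the nearest boundary — within the 0.8 mm shell band (2 × 0.4).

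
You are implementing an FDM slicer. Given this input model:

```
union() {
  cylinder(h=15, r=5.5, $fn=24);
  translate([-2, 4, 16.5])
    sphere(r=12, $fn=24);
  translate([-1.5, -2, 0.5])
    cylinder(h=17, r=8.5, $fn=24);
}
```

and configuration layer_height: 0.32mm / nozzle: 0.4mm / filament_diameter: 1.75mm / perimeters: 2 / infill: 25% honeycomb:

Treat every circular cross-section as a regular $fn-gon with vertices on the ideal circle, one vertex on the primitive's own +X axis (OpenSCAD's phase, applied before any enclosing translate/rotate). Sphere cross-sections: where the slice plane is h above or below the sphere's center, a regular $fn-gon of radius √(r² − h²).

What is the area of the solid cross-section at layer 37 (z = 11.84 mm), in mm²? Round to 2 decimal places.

At z = 11.84 mm: the cylinder: section is a regular 24-gon, circumradius r=5.5 (area = (24/2)·5.500²·sin(360°/24) = 93.95 mm²); the sphere at (-2, 4): section is a regular 24-gon, circumradius = √(r²−h²) = √(12²−4.66²) = 11.058 (area = (24/2)·11.058²·sin(360°/24) = 379.79 mm²); the r=8.5 cylinder at (-1.5, -2) contributes a regular 24-gon of circumradius 8.5 (area = (24/2)·8.500²·sin(360°/24) = 224.40 mm²); Combining (union): the regions partially overlap — summed areas 698.14 mm² minus the doubly-counted overlap 269.75 mm² gives 428.39 mm² — area = 428.39 mm². Overall, the cross-section is a single solid region. Net area = 428.39 mm².

428.39 mm²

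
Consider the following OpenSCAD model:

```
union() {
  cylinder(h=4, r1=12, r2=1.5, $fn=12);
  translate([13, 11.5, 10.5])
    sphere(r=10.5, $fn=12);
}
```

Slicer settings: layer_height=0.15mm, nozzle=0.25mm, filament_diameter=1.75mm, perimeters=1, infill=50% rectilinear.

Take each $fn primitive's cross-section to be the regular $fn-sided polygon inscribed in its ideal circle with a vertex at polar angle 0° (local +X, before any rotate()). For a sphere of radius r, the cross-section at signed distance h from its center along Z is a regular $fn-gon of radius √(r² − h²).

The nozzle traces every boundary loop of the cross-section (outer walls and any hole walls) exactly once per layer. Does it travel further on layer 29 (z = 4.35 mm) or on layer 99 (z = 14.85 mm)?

Layer 29 (z = 4.35): the cone does not reach this height (z outside [0, 4]); the r=10.5 sphere at (13, 11.5) slices to a regular 12-gon of circumradius 8.510 (√(r²−h²) with h=6.15 from center) (perimeter = 2·12·8.510·sin(180°/12) = 52.86 mm); Merging all regions: only the r=10.5 sphere at (13, 11.5) is present, so the union is just that shape — boundary = 52.86 mm. So its perimeter = 52.86 mm. Layer 99 (z = 14.85): the cone is absent (z outside [0, 4]); the r=10.5 sphere at (13, 11.5) slices to a regular 12-gon of circumradius 9.557 (√(r²−h²) with h=4.35 from center) (perimeter = 2·12·9.557·sin(180°/12) = 59.36 mm); Taking the union: only the r=10.5 sphere at (13, 11.5) is present, so the union is just that shape — boundary = 59.36 mm. So its perimeter = 59.36 mm. Layer 99 is larger (59.36 vs 52.86 mm).

layer 99 (z = 14.85 mm)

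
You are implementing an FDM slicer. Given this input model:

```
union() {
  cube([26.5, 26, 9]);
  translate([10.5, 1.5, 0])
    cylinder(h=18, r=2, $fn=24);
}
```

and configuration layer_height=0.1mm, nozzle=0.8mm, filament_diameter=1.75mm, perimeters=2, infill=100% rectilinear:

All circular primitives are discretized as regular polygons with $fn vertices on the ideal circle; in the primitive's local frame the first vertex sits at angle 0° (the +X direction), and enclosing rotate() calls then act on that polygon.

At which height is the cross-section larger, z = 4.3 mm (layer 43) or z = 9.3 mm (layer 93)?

layer 43 (z = 4.3 mm)

Layer 43 (z = 4.3): the cube (footprint 26.5×26) is included at this height (area 689.00 mm²); the cylinder at (10.5, 1.5): section is a regular 24-gon, circumradius r=2 (area = (24/2)·2.000²·sin(360°/24) = 12.42 mm²); Taking the union: the regions partially overlap — summed areas 701.42 mm² minus the doubly-counted overlap 11.55 mm² gives 689.87 mm² — area = 689.87 mm². So its area = 689.87 mm². Layer 93 (z = 9.3): the cube is absent (z outside [0, 9]); the r=2 cylinder at (10.5, 1.5) contributes a regular 24-gon of circumradius 2 (area = (24/2)·2.000²·sin(360°/24) = 12.42 mm²); Merging all regions: only the r=2 cylinder at (10.5, 1.5) is present, so the union is just that shape — area = 12.42 mm². So its area = 12.42 mm². Layer 43 is larger (689.87 vs 12.42 mm²).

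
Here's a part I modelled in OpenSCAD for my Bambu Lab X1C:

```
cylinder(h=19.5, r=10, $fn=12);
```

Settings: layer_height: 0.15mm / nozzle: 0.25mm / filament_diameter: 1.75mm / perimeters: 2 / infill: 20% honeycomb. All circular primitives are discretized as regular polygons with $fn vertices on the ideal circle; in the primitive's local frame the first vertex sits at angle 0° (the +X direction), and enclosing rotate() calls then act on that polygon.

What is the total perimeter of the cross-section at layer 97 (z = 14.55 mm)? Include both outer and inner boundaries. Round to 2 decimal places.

At z = 14.55 mm: the cylinder: section is a regular 12-gon, circumradius r=10 (perimeter = 2·12·10.000·sin(180°/12) = 62.12 mm). Overall, the cross-section is a single solid region. Total boundary length (outer) = 62.12 mm.

62.12 mm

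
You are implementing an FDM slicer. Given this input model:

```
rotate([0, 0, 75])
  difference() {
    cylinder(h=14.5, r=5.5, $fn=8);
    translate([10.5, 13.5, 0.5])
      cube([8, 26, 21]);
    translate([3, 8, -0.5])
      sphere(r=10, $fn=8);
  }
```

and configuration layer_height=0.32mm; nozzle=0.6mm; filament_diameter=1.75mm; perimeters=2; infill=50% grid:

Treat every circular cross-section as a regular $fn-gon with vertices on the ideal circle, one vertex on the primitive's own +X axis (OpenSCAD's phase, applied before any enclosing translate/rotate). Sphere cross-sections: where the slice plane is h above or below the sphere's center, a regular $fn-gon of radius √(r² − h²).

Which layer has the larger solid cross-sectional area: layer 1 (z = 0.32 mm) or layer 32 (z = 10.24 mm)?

Layer 1 (z = 0.32): the r=5.5 cylinder gives a regular 8-gon of circumradius 5.5 (constant along its height) (area = (8/2)·5.500²·sin(360°/8) = 85.56 mm²); the cube at (10.5, 13.5) is absent (z outside [0.5, 21.5]); the sphere at (3, 8): section is a regular 8-gon, circumradius = √(r²−h²) = √(10²−0.82²) = 9.966 (area = (8/2)·9.966²·sin(360°/8) = 280.94 mm²); Subtracting the remaining from the first: starting from the r=5.5 cylinder (85.56 mm²), the r=10 sphere at (3, 8) partially overlaps it — only the 47.88 mm² overlap (of its 280.94 mm²) is removed, clipping the outline — area = 37.68 mm²; (whole slice rotated 75° about Z — lengths, areas and connectivity unchanged). So its area = 37.68 mm². Layer 32 (z = 10.24): the r=5.5 cylinder gives a regular 8-gon of circumradius 5.5 (constant along its height) (area = (8/2)·5.500²·sin(360°/8) = 85.56 mm²); the cube at (10.5, 13.5) (footprint 8×26) is included at this height (area 208.00 mm²); the sphere at (3, 8) is absent (|z−center|=10.740 > r=10); Taking the first minus the rest: starting from the r=5.5 cylinder (85.56 mm²), the 8×26 cube at (10.5, 13.5) misses the remaining region (no effect) — area = 85.56 mm²; (whole slice rotated 75° about Z — lengths, areas and connectivity unchanged). So its area = 85.56 mm². Layer 32 is larger (85.56 vs 37.68 mm²).

layer 32 (z = 10.24 mm)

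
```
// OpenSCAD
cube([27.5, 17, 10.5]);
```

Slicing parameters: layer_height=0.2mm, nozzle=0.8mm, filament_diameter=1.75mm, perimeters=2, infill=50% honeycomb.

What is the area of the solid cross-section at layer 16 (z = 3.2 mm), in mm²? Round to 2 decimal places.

At z = 3.2 mm: the cube is present — its section is the full 27.5×17 rectangle (area 467.50 mm²). Overall, the cross-section is a single solid region. Net area = 467.50 mm².

467.50 mm²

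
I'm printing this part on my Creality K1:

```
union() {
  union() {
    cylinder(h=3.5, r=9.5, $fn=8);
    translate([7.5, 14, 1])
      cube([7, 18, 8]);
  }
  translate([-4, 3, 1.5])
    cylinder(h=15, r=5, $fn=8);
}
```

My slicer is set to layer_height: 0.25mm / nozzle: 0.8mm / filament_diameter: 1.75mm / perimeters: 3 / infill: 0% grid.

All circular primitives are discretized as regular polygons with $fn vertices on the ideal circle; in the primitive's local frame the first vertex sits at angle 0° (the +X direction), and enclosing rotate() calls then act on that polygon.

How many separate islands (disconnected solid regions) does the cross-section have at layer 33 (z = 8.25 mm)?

2

At z = 8.25 mm: the cylinder is absent (z outside [0, 3.5]); the cube at (7.5, 14) (footprint 7×18) is included at this height; Taking the union: only the 7×18 cube at (7.5, 14) is present, so the union is just that shape — 1 connected region; the r=5 cylinder at (-4, 3) contributes a regular 8-gon of circumradius 5; Taking the union: the 2 present regions are separate (no shared area or edge), so areas and boundary lengths simply add and each stays a separate island — 2 connected regions. Overall, the cross-section has 2 separate islands. Island count = 2.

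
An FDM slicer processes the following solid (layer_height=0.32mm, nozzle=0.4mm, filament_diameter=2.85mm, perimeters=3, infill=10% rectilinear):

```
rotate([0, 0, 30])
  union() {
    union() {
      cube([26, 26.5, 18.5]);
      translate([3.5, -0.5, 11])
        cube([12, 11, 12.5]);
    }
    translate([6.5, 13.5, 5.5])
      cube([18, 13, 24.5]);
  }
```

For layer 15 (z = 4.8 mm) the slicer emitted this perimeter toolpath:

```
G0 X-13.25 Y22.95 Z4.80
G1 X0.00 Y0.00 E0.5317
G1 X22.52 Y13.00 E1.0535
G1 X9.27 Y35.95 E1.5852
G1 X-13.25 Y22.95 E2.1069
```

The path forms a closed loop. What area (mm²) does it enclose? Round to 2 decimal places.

689.08 mm²

Apply the shoelace formula to the sequence of (X, Y) vertices; enclosed area = 689.08 mm².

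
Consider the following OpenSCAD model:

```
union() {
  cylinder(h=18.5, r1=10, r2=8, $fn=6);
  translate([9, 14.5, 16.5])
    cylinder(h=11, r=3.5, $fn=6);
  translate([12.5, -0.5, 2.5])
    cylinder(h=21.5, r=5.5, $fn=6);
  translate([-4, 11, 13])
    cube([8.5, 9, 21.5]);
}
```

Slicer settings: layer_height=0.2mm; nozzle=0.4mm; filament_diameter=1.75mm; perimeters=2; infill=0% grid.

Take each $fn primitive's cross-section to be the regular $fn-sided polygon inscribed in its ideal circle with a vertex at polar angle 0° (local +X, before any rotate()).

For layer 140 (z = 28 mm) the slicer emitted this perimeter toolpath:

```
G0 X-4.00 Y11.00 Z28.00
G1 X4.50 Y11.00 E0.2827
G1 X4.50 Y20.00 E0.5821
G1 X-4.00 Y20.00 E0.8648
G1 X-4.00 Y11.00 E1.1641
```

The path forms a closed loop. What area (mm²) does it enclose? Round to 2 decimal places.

Apply the shoelace formula to the sequence of (X, Y) vertices; enclosed area = 76.50 mm².

76.50 mm²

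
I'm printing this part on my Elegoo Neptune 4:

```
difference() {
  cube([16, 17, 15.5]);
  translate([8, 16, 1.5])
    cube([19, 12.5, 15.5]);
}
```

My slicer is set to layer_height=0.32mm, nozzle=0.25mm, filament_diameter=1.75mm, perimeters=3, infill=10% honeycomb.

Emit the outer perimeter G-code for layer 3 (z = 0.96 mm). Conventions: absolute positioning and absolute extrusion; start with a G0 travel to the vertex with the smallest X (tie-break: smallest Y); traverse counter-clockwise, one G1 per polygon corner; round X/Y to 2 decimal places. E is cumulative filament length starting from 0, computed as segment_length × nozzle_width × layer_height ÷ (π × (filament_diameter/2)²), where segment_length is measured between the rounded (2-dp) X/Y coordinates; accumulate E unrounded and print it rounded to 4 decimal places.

At z = 0.96 mm: the cube is present — its section is the full 16×17 rectangle; the cube at (8, 16) is absent (z outside [1.5, 17]); Taking the first minus the rest: none of the subtracted shapes is present at this height, so the 16×17 cube is unchanged — 1 connected region. The outline is a single polygon with 4 vertices. Extrusion per mm of travel: 0.25 × 0.32 / (π × 0.875²) = 0.033260. Accumulating E over each segment gives final E = 2.1952.

G0 X0.00 Y0.00 Z0.96
G1 X16.00 Y0.00 E0.5322
G1 X16.00 Y17.00 E1.0976
G1 X0.00 Y17.00 E1.6297
G1 X0.00 Y0.00 E2.1952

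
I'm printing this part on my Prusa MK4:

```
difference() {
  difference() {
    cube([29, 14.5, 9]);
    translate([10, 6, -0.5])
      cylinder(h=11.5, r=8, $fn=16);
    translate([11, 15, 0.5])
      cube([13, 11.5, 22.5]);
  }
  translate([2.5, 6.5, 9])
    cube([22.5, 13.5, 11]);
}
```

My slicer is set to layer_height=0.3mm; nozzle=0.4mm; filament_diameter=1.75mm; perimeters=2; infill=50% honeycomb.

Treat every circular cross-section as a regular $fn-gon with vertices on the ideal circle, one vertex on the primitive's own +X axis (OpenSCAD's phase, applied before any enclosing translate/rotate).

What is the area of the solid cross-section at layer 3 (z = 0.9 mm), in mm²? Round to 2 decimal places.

At z = 0.9 mm: the cube (footprint 29×14.5) is included at this height (area 420.50 mm²); the r=8 cylinder at (10, 6) gives a regular 16-gon of circumradius 8 (constant along its height) (area = (16/2)·8.000²·sin(360°/16) = 195.93 mm²); the cube at (11, 15) (footprint 13×11.5) is included at this height (area 149.50 mm²); Taking the first minus the rest: starting from the 29×14.5 cube (420.50 mm²), the r=8 cylinder at (10, 6) partially overlaps it — only the 182.66 mm² overlap (of its 195.93 mm²) is removed, clipping the outline; the 13×11.5 cube at (11, 15) misses the remaining region (no effect) — area = 237.84 mm²; the cube at (2.5, 6.5) is not intersected at this z (z outside [9, 20]); After the difference (first − rest): none of the subtracted shapes is present at this height, so that combined region is unchanged — area = 237.84 mm². Overall, the cross-section is a single solid region. Net area = 237.84 mm².

237.84 mm²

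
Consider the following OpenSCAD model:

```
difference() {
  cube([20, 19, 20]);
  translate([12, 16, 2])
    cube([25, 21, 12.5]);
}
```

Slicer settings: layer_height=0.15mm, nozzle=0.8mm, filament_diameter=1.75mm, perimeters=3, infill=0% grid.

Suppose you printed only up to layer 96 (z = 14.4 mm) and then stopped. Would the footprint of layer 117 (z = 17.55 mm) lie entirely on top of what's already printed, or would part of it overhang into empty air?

Compare the two slices. At z = 14.4: the cube is present — its section is the full 20×19 rectangle (area 380.00 mm²); the 25×21 cube at (12, 16) contributes its full rectangle (area 525.00 mm²); Taking the first minus the rest: starting from the 20×19 cube (380.00 mm²), the 25×21 cube at (12, 16) partially overlaps it — only the 24.00 mm² overlap (of its 525.00 mm²) is removed, clipping the outline — area = 356.00 mm². At z = 17.55: the 20×19 cube contributes its full rectangle (area 380.00 mm²); the cube at (12, 16) does not reach this height (z outside [2, 14.5]); Taking the first minus the rest: none of the subtracted shapes is present at this height, so the 20×19 cube is unchanged — area = 380.00 mm². Checking containment: at z = 17.55 the cross-section extends beyond the z = 14.4 cross-section by about 24.00 mm².

part overhangs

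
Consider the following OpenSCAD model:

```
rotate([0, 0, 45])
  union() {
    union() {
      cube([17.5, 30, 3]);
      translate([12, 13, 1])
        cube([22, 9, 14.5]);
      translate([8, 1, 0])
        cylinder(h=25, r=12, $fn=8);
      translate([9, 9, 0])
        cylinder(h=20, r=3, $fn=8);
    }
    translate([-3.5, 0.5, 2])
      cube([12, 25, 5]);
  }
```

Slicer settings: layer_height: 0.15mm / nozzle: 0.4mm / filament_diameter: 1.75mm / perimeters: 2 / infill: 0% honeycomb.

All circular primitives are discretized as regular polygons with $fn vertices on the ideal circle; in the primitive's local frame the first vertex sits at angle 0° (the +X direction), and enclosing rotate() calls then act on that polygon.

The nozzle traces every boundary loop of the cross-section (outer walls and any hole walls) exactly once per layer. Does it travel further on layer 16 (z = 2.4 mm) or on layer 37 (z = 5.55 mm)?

layer 37 (z = 5.55 mm)

Layer 16 (z = 2.4): the cube (footprint 17.5×30) is included at this height (perimeter 95.00 mm); the cube at (12, 13) (footprint 22×9) is included at this height (perimeter 62.00 mm); the r=12 cylinder at (8, 1) gives a regular 8-gon of circumradius 12 (constant along its height) (perimeter = 2·8·12.000·sin(180°/8) = 73.48 mm); the r=3 cylinder at (9, 9) gives a regular 8-gon of circumradius 3 (constant along its height) (perimeter = 2·8·3.000·sin(180°/8) = 18.37 mm); Taking the union: the regions partially overlap (shared area 269.48 mm²), so the edge portions inside another operand are dropped and the merged outline is re-measured after clipping — boundary = 146.76 mm; the cube at (-3.5, 0.5) (footprint 12×25) is included at this height (perimeter 74.00 mm); Taking the union: the regions partially overlap (shared area 233.03 mm²), so the edge portions inside another operand are dropped and the merged outline is re-measured after clipping — boundary = 149.33 mm; (whole slice rotated 45° about Z — lengths, areas and connectivity unchanged). So its perimeter = 149.33 mm. Layer 37 (z = 5.55): the cube is absent (z outside [0, 3]); the cube at (12, 13) is present — its section is the full 22×9 rectangle (perimeter 62.00 mm); the r=12 cylinder at (8, 1) gives a regular 8-gon of circumradius 12 (constant along its height) (perimeter = 2·8·12.000·sin(180°/8) = 73.48 mm); the r=3 cylinder at (9, 9) gives a regular 8-gon of circumradius 3 (constant along its height) (perimeter = 2·8·3.000·sin(180°/8) = 18.37 mm); Merging all regions: the regions partially overlap (shared area 25.46 mm²), so the edge portions inside another operand are dropped and the merged outline is re-measured after clipping — boundary = 135.48 mm; the cube at (-3.5, 0.5) is present — its section is the full 12×25 rectangle (perimeter 74.00 mm); Merging all regions: the regions partially overlap (shared area 113.47 mm²), so the edge portions inside another operand are dropped and the merged outline is re-measured after clipping — boundary = 165.87 mm; (whole slice rotated 45° about Z — lengths, areas and connectivity unchanged). So its perimeter = 165.87 mm. Layer 37 is larger (165.87 vs 149.33 mm).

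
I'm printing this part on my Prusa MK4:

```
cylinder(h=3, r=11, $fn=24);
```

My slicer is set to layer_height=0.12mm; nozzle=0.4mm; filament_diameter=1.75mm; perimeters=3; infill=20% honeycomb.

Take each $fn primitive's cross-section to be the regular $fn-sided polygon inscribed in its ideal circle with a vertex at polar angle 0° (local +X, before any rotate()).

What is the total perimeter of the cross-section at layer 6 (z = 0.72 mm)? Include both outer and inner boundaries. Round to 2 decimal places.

At z = 0.72 mm: the r=11 cylinder gives a regular 24-gon of circumradius 11 (constant along its height) (perimeter = 2·24·11.000·sin(180°/24) = 68.92 mm). Overall, the cross-section is a single solid region. Total boundary length (outer) = 68.92 mm.

68.92 mm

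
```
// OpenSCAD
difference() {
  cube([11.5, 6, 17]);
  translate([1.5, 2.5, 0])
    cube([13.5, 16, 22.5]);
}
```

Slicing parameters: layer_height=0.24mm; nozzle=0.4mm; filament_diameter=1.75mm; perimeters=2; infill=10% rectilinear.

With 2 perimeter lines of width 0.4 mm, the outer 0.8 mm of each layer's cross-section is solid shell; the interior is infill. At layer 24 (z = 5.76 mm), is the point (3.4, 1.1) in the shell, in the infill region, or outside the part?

infill

At z = 5.76 mm: the cube (footprint 11.5×6) is included at this height; the cube at (1.5, 2.5) is present — its section is the full 13.5×16 rectangle; Taking the first minus the rest: starting from the 11.5×6 cube, the 13.5×16 cube at (1.5, 2.5) partially overlaps it — only the 35.00 mm² overlap (of its 216.00 mm²) is removed, clipping the outline — 1 connected region. Overall, the cross-section is a single solid region. The nearest boundary edge runs (11.50, 0.00)→(0.00, 0.00); distance from the point to it = 1.10 mm. The point is inside the cross-section and 1.10 mm from the nearest boundary — more than the 0.8 mm shell width (2 × 0.4), so it's in the infill interior.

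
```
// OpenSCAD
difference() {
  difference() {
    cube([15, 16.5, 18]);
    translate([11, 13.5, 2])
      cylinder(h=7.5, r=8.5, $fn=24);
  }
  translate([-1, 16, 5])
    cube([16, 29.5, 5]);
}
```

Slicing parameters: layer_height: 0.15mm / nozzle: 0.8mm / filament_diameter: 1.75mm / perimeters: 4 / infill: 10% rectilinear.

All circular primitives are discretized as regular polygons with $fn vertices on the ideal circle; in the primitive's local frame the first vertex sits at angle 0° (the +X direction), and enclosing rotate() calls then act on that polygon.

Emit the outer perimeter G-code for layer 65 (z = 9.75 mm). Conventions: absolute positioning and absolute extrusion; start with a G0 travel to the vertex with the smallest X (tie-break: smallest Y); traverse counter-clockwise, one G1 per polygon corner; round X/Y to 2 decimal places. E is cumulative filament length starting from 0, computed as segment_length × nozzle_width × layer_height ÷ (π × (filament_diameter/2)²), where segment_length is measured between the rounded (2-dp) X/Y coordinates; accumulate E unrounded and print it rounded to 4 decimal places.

At z = 9.75 mm: the cube (footprint 15×16.5) is included at this height; the cylinder at (11, 13.5) is not intersected at this z (z outside [2, 9.5]); Subtracting the remaining from the first: none of the subtracted shapes is present at this height, so the 15×16.5 cube is unchanged — 1 connected region; the 16×29.5 cube at (-1, 16) contributes its full rectangle; Subtracting the remaining from the first: starting from the result so far, the 16×29.5 cube at (-1, 16) partially overlaps it — only the 7.50 mm² overlap (of its 472.00 mm²) is removed, clipping the outline — 1 connected region. The outline is a single polygon with 4 vertices. Extrusion per mm of travel: 0.8 × 0.15 / (π × 0.875²) = 0.049890. Accumulating E over each segment gives final E = 3.0932.

G0 X0.00 Y0.00 Z9.75
G1 X15.00 Y0.00 E0.7484
G1 X15.00 Y16.00 E1.5466
G1 X0.00 Y16.00 E2.2949
G1 X0.00 Y0.00 E3.0932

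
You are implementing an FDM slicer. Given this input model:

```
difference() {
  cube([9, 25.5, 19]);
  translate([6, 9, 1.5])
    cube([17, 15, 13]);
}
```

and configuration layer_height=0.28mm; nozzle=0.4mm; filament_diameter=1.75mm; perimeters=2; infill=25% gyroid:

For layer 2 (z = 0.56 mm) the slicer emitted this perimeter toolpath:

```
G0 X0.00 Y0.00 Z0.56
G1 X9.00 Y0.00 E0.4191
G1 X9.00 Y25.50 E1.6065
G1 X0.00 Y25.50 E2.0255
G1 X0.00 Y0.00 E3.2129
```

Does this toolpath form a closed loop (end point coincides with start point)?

Start point (G0): (0.00, 0.00). End point (last G1): the path returns to the start — closed.

yes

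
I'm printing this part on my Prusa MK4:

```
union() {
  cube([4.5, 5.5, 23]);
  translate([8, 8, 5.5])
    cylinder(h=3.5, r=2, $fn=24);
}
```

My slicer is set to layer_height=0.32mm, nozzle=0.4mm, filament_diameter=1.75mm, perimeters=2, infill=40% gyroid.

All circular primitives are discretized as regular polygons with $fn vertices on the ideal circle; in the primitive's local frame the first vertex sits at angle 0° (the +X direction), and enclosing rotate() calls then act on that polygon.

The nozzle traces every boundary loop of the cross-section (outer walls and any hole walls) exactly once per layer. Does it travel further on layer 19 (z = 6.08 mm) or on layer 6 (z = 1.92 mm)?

Layer 19 (z = 6.08): the 4.5×5.5 cube contributes its full rectangle (perimeter 20.00 mm); the r=2 cylinder at (8, 8) gives a regular 24-gon of circumradius 2 (constant along its height) (perimeter = 2·24·2.000·sin(180°/24) = 12.53 mm); Taking the union: the 2 present regions are separate (no shared area or edge), so areas and boundary lengths simply add and each stays a separate island — boundary = 32.53 mm. So its perimeter = 32.53 mm. Layer 6 (z = 1.92): the cube is present — its section is the full 4.5×5.5 rectangle (perimeter 20.00 mm); the cylinder at (8, 8) does not reach this height (z outside [5.5, 9]); Combining (union): only the 4.5×5.5 cube is present, so the union is just that shape — boundary = 20.00 mm. So its perimeter = 20.00 mm. Layer 19 is larger (32.53 vs 20.00 mm).

layer 19 (z = 6.08 mm)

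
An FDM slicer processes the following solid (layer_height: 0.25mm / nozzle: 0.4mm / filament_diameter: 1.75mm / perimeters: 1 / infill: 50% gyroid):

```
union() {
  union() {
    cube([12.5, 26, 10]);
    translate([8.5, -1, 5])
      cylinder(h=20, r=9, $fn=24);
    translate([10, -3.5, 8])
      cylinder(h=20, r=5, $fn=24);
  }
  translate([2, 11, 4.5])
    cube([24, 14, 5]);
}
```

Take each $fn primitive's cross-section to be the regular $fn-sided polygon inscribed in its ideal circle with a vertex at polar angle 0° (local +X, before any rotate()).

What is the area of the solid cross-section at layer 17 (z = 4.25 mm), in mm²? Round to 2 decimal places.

325.00 mm²

At z = 4.25 mm: the 12.5×26 cube contributes its full rectangle (area 325.00 mm²); the cylinder at (8.5, -1) is not intersected at this z (z outside [5, 25]); the cylinder at (10, -3.5) is not intersected at this z (z outside [8, 28]); Combining (union): only the 12.5×26 cube is present, so the union is just that shape — area = 325.00 mm²; the cube at (2, 11) does not reach this height (z outside [4.5, 9.5]); Combining (union): only the result so far is present, so the union is just that shape — area = 325.00 mm². Overall, the cross-section is a single solid region. Net area = 325.00 mm².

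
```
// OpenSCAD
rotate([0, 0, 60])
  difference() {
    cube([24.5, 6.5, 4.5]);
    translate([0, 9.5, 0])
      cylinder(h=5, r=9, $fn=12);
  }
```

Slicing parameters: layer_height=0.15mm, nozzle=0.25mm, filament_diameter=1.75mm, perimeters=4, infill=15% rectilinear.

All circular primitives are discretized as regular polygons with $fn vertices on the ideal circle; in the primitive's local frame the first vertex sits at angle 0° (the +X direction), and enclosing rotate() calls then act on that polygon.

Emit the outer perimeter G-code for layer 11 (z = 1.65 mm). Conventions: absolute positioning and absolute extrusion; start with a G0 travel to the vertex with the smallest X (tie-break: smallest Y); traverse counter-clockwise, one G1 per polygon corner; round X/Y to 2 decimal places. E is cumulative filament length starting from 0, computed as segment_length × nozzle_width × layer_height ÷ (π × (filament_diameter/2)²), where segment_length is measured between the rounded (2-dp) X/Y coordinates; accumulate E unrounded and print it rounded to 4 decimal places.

G0 X-1.53 Y10.35 Z1.65
G1 X-0.43 Y9.25 E0.0243
G1 X0.77 Y4.75 E0.0969
G1 X-0.43 Y0.25 E0.1695
G1 X0.00 Y0.00 E0.1772
G1 X12.25 Y21.22 E0.5592
G1 X6.62 Y24.47 E0.6606
G1 X-1.53 Y10.35 E0.9148

At z = 1.65 mm: the 24.5×6.5 cube contributes its full rectangle; the cylinder at (0, 9.5): section is a regular 12-gon, circumradius r=9; Subtracting the remaining from the first: starting from the 24.5×6.5 cube, the r=9 cylinder at (0, 9.5) partially overlaps it — only the 34.96 mm² overlap (of its 243.00 mm²) is removed, clipping the outline — 1 connected region; (whole slice rotated 60° about Z — lengths, areas and connectivity unchanged). The outline is a single polygon with 7 vertices. Extrusion per mm of travel: 0.25 × 0.15 / (π × 0.875²) = 0.015591. Accumulating E over each segment gives final E = 0.9148.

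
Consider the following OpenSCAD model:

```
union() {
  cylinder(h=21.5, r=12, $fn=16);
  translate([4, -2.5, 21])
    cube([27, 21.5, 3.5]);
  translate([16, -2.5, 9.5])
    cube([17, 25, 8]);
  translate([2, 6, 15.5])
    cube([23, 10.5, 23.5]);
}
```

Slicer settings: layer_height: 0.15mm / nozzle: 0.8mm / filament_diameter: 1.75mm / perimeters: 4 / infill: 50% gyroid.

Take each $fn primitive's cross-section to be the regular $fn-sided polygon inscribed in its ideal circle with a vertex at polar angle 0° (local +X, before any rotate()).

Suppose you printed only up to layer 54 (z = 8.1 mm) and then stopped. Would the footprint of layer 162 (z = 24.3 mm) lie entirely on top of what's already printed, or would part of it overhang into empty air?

Compare the two slices. At z = 8.1: the r=12 cylinder gives a regular 16-gon of circumradius 12 (constant along its height) (area = (16/2)·12.000²·sin(360°/16) = 440.85 mm²); the cube at (4, -2.5) is absent (z outside [21, 24.5]); the cube at (16, -2.5) is not intersected at this z (z outside [9.5, 17.5]); the cube at (2, 6) is absent (z outside [15.5, 39]); Taking the union: only the r=12 cylinder is present, so the union is just that shape — area = 440.85 mm². At z = 24.3: the cylinder is absent (z outside [0, 21.5]); the cube at (4, -2.5) (footprint 27×21.5) is included at this height (area 580.50 mm²); the cube at (16, -2.5) is absent (z outside [9.5, 17.5]); the cube at (2, 6) (footprint 23×10.5) is included at this height (area 241.50 mm²); Combining (union): the regions partially overlap — summed areas 822.00 mm² minus the doubly-counted overlap 220.50 mm² gives 601.50 mm² — area = 601.50 mm². Checking containment: at z = 24.3 the cross-section extends beyond the z = 8.1 cross-section by about 507.51 mm².

part overhangs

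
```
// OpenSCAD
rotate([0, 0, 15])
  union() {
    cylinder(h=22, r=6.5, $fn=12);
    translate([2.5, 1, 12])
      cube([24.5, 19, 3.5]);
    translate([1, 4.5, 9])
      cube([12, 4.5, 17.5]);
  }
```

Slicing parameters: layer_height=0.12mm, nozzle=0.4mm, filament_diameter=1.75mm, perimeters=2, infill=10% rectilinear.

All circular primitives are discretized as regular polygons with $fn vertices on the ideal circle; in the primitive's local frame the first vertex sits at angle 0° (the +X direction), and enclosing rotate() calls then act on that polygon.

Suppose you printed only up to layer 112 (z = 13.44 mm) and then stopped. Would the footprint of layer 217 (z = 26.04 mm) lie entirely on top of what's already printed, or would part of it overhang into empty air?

Compare the two slices. At z = 13.44: the r=6.5 cylinder contributes a regular 12-gon of circumradius 6.5 (area = (12/2)·6.500²·sin(360°/12) = 126.75 mm²); the 24.5×19 cube at (2.5, 1) contributes its full rectangle (area 465.50 mm²); the cube at (1, 4.5) (footprint 12×4.5) is included at this height (area 54.00 mm²); Combining (union): the regions partially overlap — summed areas 646.25 mm² minus the doubly-counted overlap 61.96 mm² gives 584.29 mm² — area = 584.29 mm²; (rotated 15° about Z; rotation is an isometry so areas/perimeters/island counts are preserved). At z = 26.04: the cylinder does not reach this height (z outside [0, 22]); the cube at (2.5, 1) does not reach this height (z outside [12, 15.5]); the cube at (1, 4.5) (footprint 12×4.5) is included at this height (area 54.00 mm²); Taking the union: only the 12×4.5 cube at (1, 4.5) is present, so the union is just that shape — area = 54.00 mm²; (rotated 15° about Z; rotation is an isometry so areas/perimeters/island counts are preserved). Checking containment: the cross-section at z = 26.04 is a subset of the cross-section at z = 13.44.

entirely on top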